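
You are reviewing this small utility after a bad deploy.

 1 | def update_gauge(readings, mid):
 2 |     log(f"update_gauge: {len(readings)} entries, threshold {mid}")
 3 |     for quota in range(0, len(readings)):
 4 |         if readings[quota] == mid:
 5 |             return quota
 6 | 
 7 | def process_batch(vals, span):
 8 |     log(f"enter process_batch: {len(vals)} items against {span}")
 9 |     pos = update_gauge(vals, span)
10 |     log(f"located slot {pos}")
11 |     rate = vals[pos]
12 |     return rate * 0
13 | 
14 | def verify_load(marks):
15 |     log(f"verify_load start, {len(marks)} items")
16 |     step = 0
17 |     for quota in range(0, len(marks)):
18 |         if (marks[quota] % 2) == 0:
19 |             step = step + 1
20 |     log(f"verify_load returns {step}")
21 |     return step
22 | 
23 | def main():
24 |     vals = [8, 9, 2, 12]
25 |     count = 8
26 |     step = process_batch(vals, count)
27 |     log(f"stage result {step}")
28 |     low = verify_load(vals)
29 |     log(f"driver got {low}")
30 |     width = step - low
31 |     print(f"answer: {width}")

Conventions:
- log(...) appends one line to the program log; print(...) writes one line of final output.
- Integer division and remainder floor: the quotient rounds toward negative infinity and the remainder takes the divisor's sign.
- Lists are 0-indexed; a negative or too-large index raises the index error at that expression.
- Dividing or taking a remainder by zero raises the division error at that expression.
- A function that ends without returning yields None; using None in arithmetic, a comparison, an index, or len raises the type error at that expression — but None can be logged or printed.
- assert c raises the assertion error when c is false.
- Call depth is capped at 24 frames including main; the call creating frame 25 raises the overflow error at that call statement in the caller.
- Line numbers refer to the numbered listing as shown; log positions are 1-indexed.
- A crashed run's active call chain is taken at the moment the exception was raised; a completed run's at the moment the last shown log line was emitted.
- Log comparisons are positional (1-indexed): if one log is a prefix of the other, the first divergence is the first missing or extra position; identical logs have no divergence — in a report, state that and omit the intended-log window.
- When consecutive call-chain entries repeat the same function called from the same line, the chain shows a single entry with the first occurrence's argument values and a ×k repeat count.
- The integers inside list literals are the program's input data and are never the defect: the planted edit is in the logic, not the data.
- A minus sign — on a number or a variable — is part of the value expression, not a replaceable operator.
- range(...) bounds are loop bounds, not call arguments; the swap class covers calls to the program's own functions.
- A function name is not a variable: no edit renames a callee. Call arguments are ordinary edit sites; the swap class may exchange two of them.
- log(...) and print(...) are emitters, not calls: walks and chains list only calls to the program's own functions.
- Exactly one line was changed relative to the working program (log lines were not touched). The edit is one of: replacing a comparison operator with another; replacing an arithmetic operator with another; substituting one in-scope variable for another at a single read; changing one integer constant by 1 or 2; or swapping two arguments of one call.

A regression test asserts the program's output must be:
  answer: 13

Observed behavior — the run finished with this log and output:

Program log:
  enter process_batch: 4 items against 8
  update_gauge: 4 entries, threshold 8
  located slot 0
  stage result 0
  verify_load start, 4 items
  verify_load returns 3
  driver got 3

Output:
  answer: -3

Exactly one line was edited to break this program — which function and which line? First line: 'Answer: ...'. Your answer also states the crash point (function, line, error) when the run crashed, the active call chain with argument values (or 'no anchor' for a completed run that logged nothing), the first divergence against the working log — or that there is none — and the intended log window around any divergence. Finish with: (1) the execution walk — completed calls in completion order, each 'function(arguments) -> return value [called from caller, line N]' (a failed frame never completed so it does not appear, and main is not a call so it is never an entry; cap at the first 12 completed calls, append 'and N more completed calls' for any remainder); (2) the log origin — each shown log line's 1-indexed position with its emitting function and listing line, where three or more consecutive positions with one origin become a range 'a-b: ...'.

Answer: the defect is in process_batch at line 12.
The tell: Position 4 is the first bad log line: 'stage result 0' should read 'stage result 16'.
Call chain: main.
First divergence: at position 4 the run shows 'stage result 0' where the working version logs 'stage result 16'.
Intended log window:
  2: update_gauge: 4 entries, threshold 8
  3: located slot 0
  4: stage result 16
  5: verify_load start, 4 items
Execution walk:
  update_gauge([8, 9, 2, 12], 8) -> 0  [called from process_batch, line 9]
  process_batch([8, 9, 2, 12], 8) -> 0  [called from main, line 26]
  verify_load([8, 9, 2, 12]) -> 3  [called from main, line 28]
Log line origins:
  1: logged in process_batch at line 8
  2: logged in update_gauge at line 2
  3: logged in process_batch at line 10
  4: logged in main at line 27
  5: logged in verify_load at line 15
  6: logged in verify_load at line 20
  7: logged in main at line 29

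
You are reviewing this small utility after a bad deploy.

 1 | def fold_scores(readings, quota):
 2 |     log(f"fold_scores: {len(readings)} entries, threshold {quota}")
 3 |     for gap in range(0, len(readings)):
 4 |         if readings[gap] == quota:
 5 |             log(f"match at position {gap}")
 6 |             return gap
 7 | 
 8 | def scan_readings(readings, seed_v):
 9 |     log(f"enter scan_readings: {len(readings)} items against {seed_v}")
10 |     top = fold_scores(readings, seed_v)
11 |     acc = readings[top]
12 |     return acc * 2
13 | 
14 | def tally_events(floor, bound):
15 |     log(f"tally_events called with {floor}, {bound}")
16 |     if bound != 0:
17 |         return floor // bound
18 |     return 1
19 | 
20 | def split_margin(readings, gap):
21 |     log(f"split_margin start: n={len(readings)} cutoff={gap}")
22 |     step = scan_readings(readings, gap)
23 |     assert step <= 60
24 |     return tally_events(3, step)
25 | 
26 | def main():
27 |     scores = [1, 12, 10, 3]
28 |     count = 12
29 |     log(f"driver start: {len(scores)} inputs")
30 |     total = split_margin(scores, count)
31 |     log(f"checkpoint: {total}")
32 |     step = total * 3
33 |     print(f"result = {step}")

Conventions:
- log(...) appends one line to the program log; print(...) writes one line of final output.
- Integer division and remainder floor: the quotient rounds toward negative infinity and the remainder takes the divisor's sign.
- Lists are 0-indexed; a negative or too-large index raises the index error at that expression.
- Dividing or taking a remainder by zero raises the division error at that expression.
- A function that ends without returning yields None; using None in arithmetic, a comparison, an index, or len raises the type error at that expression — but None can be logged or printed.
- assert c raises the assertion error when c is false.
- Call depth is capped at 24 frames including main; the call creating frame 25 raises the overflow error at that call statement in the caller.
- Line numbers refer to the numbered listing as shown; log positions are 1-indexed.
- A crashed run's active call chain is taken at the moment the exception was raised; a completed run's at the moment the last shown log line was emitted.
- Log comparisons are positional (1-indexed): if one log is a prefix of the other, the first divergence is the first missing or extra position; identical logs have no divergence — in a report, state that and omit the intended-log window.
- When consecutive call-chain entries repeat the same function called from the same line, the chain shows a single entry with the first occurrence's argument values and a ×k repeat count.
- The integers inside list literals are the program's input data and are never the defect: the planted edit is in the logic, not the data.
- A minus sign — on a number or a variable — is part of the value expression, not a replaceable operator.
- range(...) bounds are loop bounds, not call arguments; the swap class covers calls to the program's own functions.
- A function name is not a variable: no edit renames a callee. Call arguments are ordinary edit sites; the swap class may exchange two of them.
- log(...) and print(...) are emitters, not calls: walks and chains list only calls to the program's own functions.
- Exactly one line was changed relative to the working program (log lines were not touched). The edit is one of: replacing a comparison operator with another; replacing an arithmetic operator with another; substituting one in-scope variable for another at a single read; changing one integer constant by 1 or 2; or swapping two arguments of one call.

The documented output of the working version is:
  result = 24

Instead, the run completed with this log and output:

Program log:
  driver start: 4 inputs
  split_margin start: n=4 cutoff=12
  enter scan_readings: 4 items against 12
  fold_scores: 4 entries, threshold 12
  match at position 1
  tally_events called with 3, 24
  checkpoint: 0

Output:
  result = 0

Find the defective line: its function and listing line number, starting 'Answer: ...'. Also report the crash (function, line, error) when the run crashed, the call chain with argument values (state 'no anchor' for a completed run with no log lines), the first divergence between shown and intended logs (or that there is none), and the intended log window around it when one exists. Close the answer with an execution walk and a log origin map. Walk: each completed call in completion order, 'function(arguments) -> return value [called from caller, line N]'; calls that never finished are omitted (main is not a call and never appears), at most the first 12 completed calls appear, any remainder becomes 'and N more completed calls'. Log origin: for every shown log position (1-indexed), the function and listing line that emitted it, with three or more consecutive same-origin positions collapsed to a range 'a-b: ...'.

Answer: the defect is in split_margin at line 24.
Key observation: The log first diverges at position 6: the faulty run prints 'tally_events called with 3, 24' where the working version prints 'tally_events called with 24, 3'.
Call chain: main.
First divergence: position 6 — the shown line 'tally_events called with 3, 24' should read 'tally_events called with 24, 3'.
Intended log window:
  4: fold_scores: 4 entries, threshold 12
  5: match at position 1
  6: tally_events called with 24, 3
  7: checkpoint: 8
Execution walk:
  fold_scores([1, 12, 10, 3], 12) -> 1  [called from scan_readings, line 10]
  scan_readings([1, 12, 10, 3], 12) -> 24  [called from split_margin, line 22]
  tally_events(3, 24) -> 0  [called from split_margin, line 24]
  split_margin([1, 12, 10, 3], 12) -> 0  [called from main, line 30]
Origin of each log line:
  1: from main, line 29
  2: from split_margin, line 21
  3: from scan_readings, line 9
  4: from fold_scores, line 2
  5: from fold_scores, line 5
  6: from tally_events, line 15
  7: from main, line 31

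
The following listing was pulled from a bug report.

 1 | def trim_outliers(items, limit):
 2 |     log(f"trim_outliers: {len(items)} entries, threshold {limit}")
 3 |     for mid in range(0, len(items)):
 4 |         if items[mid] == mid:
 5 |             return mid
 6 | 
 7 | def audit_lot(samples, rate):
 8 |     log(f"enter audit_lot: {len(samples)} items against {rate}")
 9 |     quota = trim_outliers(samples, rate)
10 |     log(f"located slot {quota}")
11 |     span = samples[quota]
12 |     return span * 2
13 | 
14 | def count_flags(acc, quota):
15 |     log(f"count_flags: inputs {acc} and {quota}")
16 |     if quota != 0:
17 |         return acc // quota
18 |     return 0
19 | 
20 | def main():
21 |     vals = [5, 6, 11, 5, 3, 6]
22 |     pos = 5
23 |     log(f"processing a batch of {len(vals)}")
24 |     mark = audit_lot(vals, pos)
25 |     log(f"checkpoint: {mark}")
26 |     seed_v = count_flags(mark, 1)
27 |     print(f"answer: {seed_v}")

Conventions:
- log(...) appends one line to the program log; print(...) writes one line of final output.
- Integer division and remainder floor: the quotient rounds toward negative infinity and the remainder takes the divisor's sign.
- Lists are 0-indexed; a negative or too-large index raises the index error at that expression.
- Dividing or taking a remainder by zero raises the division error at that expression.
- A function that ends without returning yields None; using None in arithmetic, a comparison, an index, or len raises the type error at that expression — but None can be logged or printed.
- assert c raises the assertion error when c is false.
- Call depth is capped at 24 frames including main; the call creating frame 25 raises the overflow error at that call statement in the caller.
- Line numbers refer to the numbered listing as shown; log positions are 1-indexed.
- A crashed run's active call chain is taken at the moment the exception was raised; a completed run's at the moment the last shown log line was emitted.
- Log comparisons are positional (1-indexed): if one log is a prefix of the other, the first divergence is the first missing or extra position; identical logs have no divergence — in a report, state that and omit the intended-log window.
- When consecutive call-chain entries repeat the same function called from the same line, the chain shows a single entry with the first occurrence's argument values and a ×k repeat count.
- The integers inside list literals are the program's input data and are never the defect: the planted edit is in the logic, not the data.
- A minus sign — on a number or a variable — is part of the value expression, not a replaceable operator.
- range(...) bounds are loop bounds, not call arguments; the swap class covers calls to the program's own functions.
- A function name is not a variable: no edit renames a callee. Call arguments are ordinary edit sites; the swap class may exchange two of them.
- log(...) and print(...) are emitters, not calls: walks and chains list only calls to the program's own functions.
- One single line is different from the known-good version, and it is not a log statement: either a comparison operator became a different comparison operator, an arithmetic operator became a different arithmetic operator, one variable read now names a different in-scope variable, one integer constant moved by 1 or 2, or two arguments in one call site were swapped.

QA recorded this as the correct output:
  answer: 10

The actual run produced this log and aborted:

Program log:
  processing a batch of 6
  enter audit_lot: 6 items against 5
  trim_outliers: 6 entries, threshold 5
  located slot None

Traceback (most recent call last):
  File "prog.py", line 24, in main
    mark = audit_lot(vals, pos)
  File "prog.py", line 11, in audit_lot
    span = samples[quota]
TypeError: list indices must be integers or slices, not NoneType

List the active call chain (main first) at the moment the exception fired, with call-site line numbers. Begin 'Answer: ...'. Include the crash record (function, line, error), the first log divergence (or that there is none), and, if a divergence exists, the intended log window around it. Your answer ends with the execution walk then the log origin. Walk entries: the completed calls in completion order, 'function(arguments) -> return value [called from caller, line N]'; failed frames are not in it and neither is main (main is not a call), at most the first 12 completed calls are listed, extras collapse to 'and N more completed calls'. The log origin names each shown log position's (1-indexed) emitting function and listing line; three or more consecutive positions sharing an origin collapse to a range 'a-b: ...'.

Answer: main -> audit_lot (called at line 24).
The tell: Everything matches until log position 4, which reads 'located slot None' in place of 'located slot 0'.
Crash: audit_lot, line 11, TypeError.
First divergence: position 4 — the shown line 'located slot None' should read 'located slot 0'.
Intended log window:
  2: enter audit_lot: 6 items against 5
  3: trim_outliers: 6 entries, threshold 5
  4: located slot 0
  5: checkpoint: 10
Execution walk:
  trim_outliers([5, 6, 11, 5, 3, 6], 5) -> None  [called from audit_lot, line 9]
Log line origins:
  1: logged in main at line 23
  2: logged in audit_lot at line 8
  3: logged in trim_outliers at line 2
  4: logged in audit_lot at line 10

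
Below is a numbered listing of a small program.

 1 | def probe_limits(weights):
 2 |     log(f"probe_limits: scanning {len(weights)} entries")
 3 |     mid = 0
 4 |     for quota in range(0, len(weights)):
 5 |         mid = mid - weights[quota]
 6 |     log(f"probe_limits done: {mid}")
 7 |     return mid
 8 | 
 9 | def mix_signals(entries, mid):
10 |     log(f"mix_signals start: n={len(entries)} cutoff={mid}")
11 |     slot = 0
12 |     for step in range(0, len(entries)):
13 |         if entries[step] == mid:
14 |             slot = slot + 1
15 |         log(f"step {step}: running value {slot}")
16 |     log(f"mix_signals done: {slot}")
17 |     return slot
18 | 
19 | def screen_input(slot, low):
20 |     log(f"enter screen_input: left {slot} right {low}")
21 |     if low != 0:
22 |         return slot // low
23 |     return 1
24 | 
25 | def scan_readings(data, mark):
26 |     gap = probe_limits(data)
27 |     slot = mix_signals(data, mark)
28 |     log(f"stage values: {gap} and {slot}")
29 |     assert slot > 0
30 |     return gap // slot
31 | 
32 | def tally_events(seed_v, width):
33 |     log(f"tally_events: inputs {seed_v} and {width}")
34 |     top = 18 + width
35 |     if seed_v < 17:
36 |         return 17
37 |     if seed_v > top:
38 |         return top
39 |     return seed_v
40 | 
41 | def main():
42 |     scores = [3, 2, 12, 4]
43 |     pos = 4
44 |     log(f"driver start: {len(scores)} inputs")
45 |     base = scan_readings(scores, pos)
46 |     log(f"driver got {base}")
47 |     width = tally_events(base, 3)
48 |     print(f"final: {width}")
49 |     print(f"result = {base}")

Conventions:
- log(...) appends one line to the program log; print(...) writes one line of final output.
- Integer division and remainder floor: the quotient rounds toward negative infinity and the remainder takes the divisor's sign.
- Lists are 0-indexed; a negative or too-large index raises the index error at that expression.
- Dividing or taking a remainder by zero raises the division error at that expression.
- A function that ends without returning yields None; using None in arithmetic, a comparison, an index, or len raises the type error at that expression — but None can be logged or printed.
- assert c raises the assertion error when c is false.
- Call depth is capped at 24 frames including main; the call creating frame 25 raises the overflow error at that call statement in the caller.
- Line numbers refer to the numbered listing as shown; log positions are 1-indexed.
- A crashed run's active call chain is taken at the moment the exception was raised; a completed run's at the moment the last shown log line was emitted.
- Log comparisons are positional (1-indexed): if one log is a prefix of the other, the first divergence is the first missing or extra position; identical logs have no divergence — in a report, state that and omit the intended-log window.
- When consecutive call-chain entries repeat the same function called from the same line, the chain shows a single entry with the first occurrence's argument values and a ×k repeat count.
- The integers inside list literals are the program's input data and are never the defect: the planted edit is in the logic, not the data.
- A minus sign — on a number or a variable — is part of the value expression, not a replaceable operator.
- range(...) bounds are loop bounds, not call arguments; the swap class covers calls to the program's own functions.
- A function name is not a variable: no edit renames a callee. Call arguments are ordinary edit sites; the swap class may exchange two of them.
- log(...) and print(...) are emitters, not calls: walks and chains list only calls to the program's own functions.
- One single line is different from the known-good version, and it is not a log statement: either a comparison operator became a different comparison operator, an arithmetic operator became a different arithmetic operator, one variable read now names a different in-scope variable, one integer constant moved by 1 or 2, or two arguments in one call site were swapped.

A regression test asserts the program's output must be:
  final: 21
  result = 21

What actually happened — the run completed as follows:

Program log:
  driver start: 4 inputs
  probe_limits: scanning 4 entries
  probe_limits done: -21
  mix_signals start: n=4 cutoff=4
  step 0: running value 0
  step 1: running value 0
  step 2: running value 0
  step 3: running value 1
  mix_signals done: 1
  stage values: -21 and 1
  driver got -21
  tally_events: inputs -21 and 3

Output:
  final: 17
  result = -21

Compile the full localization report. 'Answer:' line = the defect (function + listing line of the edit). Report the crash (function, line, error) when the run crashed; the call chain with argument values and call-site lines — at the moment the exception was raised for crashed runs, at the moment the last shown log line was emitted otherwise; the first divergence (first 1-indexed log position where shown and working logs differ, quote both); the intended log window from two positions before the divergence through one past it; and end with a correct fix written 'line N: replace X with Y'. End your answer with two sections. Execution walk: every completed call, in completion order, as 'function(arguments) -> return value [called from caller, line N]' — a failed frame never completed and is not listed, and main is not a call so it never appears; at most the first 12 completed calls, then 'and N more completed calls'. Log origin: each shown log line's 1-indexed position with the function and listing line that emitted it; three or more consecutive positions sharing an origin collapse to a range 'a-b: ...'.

Answer: the defect is in probe_limits at line 5.
Core observation: The earliest visible damage is log position 3 — 'probe_limits done: -21' rather than the intended 'probe_limits done: 21'.
Call chain: main -> tally_events(-21, 3) (called at line 47).
First divergence: at position 3 the run shows 'probe_limits done: -21' where the working version logs 'probe_limits done: 21'.
Intended log window:
  1: driver start: 4 inputs
  2: probe_limits: scanning 4 entries
  3: probe_limits done: 21
  4: mix_signals start: n=4 cutoff=4
Execution walk:
  probe_limits([3, 2, 12, 4]) -> -21  [called from scan_readings, line 26]
  mix_signals([3, 2, 12, 4], 4) -> 1  [called from scan_readings, line 27]
  scan_readings([3, 2, 12, 4], 4) -> -21  [called from main, line 45]
  tally_events(-21, 3) -> 17  [called from main, line 47]
Origin of each log line:
  1: from main, line 44
  2: from probe_limits, line 2
  3: from probe_limits, line 6
  4: from mix_signals, line 10
  5-8: from mix_signals, line 15
  9: from mix_signals, line 16
  10: from scan_readings, line 28
  11: from main, line 46
  12: from tally_events, line 33
A correct fix: line 5: replace `-` with `+`.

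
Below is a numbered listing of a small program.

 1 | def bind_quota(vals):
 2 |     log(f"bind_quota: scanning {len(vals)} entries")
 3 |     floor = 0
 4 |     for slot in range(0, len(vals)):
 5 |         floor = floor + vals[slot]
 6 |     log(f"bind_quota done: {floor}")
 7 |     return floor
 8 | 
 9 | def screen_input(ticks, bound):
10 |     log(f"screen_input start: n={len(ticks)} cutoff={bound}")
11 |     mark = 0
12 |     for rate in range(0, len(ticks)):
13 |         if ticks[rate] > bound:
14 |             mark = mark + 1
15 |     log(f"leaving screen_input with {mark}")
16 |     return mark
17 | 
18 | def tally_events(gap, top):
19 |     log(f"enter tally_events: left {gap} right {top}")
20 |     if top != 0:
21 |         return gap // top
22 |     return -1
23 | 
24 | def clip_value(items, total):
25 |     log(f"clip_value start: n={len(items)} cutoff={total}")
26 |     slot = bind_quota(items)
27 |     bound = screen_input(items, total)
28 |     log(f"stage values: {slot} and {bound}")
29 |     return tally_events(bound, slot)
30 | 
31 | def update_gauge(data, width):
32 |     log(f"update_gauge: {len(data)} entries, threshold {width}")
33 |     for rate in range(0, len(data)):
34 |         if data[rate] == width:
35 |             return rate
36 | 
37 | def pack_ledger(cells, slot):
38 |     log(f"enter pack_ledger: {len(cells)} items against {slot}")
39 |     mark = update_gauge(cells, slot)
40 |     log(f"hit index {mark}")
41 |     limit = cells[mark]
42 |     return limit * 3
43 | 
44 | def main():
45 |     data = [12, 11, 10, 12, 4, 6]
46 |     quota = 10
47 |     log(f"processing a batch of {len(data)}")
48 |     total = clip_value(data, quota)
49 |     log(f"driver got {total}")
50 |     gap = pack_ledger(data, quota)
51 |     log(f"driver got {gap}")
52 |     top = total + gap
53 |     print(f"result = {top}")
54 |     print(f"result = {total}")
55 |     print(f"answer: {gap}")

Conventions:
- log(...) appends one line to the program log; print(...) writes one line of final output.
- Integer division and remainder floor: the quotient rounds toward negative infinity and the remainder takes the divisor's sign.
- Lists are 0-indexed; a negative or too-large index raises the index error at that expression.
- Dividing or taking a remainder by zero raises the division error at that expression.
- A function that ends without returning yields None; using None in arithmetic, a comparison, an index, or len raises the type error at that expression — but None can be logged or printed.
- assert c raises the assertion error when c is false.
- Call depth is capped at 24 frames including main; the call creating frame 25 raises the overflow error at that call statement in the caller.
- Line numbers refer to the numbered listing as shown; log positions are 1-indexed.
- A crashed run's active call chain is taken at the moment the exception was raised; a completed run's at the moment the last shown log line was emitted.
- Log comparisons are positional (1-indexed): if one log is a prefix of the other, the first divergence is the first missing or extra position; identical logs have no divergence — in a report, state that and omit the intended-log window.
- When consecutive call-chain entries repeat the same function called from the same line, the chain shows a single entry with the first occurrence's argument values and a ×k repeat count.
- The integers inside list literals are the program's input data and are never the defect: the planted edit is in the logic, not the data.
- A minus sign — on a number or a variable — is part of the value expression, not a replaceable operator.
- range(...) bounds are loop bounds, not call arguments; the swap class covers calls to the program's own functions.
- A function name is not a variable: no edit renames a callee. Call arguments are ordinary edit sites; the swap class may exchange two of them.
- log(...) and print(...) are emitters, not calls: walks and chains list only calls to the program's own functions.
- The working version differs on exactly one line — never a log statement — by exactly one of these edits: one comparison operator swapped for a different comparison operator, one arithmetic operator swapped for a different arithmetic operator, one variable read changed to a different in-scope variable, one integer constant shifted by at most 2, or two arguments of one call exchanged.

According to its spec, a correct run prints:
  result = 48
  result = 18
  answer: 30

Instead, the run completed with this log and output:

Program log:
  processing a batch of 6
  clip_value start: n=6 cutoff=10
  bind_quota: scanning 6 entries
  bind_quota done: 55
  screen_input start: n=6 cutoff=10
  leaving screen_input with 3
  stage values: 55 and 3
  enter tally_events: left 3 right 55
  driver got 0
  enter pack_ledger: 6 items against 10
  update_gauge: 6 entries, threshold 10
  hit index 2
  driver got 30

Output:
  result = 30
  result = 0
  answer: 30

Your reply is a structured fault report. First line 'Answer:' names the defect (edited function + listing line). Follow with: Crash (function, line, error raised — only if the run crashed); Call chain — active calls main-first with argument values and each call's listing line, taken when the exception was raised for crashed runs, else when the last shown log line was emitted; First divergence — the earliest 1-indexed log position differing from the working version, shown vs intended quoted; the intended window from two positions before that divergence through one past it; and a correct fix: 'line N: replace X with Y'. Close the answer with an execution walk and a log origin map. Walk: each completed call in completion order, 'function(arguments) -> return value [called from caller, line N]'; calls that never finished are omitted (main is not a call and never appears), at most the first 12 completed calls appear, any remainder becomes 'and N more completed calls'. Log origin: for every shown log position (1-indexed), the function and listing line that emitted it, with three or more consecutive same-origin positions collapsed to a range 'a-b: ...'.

Answer: the defect is in clip_value at line 29.
Core observation: Log line 8 is where behavior first shows: 'enter tally_events: left 3 right 55' appears instead of 'enter tally_events: left 55 right 3'.
Call chain: main.
First divergence: position 8 — the shown line 'enter tally_events: left 3 right 55' should read 'enter tally_events: left 55 right 3'.
Intended log window:
  6: leaving screen_input with 3
  7: stage values: 55 and 3
  8: enter tally_events: left 55 right 3
  9: driver got 18
Execution walk:
  bind_quota([12, 11, 10, 12, 4, 6]) -> 55  [called from clip_value, line 26]
  screen_input([12, 11, 10, 12, 4, 6], 10) -> 3  [called from clip_value, line 27]
  tally_events(3, 55) -> 0  [called from clip_value, line 29]
  clip_value([12, 11, 10, 12, 4, 6], 10) -> 0  [called from main, line 48]
  update_gauge([12, 11, 10, 12, 4, 6], 10) -> 2  [called from pack_ledger, line 39]
  pack_ledger([12, 11, 10, 12, 4, 6], 10) -> 30  [called from main, line 50]
Log origin:
  1 — main, line 47
  2 — clip_value, line 25
  3 — bind_quota, line 2
  4 — bind_quota, line 6
  5 — screen_input, line 10
  6 — screen_input, line 15
  7 — clip_value, line 28
  8 — tally_events, line 19
  9 — main, line 49
  10 — pack_ledger, line 38
  11 — update_gauge, line 32
  12 — pack_ledger, line 40
  13 — main, line 51
A correct fix: line 29: replace `tally_events(bound, slot)` with `tally_events(slot, bound)`.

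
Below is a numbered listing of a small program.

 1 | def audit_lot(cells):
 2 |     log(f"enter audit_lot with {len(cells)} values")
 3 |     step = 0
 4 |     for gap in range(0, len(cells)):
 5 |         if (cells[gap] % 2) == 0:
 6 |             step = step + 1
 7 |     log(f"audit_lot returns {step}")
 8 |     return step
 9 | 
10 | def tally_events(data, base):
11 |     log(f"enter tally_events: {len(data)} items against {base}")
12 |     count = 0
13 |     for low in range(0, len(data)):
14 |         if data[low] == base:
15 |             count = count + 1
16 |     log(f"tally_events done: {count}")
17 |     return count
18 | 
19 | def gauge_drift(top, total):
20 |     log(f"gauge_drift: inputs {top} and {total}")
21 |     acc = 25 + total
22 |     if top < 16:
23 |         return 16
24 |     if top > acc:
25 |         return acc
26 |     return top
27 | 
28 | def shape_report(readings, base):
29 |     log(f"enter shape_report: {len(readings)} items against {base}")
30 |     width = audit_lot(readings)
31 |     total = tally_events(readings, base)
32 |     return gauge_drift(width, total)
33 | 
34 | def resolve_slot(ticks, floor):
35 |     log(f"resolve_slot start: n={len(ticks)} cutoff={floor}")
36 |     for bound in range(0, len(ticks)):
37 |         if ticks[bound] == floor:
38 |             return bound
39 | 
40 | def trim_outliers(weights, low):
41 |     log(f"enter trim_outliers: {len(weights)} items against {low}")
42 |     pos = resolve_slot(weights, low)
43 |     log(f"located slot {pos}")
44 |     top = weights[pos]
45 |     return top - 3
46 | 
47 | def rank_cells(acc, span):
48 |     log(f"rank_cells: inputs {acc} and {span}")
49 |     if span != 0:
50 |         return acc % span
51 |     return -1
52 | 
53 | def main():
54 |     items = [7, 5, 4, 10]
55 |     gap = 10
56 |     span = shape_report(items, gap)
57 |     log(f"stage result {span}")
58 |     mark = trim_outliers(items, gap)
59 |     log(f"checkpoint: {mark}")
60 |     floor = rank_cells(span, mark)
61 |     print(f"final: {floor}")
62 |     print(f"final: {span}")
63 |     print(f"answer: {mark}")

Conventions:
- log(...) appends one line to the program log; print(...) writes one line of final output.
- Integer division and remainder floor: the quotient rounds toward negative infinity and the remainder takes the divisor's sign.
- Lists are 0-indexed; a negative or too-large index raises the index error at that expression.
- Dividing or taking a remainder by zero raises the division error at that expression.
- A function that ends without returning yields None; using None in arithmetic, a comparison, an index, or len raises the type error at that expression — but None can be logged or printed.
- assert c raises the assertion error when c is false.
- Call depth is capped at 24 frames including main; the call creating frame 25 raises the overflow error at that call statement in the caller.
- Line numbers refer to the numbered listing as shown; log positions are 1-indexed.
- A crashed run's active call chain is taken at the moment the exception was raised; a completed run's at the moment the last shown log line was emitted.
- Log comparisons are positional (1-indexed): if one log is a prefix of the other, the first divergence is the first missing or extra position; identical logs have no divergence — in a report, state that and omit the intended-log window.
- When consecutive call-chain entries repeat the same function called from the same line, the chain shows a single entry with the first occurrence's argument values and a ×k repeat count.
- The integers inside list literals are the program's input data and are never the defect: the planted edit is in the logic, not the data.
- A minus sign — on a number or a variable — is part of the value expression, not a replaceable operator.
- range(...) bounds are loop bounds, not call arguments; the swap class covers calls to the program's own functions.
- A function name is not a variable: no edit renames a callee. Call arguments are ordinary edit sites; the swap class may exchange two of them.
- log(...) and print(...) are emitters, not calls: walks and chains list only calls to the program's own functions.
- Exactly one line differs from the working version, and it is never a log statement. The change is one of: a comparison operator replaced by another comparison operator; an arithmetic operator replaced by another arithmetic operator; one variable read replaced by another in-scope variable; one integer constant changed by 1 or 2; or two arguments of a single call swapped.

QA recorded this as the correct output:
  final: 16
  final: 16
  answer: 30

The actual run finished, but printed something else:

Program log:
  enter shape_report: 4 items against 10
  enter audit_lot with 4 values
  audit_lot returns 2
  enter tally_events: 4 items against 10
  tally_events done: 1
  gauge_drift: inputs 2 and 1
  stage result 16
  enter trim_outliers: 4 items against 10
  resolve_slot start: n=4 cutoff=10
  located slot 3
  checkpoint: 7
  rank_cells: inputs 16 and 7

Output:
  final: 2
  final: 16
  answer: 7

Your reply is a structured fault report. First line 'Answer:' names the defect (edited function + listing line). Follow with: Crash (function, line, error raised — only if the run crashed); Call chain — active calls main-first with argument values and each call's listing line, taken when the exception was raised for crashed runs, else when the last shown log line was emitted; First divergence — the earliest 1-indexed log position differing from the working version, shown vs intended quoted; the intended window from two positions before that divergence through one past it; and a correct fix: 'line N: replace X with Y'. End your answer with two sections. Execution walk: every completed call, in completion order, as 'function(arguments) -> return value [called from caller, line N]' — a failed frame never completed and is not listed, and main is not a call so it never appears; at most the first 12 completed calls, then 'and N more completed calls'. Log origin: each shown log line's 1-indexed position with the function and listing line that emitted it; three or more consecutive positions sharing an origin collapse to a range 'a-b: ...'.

Answer: the defect is in trim_outliers at line 45.
Core observation: Log line 11 is where behavior first shows: 'checkpoint: 7' appears instead of 'checkpoint: 30'.
Call chain: main -> rank_cells(16, 7) (called at line 60).
First divergence: position 11 — the shown line 'checkpoint: 7' should read 'checkpoint: 30'.
Intended log window:
  9: resolve_slot start: n=4 cutoff=10
  10: located slot 3
  11: checkpoint: 30
  12: rank_cells: inputs 16 and 30
Execution walk:
  audit_lot([7, 5, 4, 10]) -> 2  [called from shape_report, line 30]
  tally_events([7, 5, 4, 10], 10) -> 1  [called from shape_report, line 31]
  gauge_drift(2, 1) -> 16  [called from shape_report, line 32]
  shape_report([7, 5, 4, 10], 10) -> 16  [called from main, line 56]
  resolve_slot([7, 5, 4, 10], 10) -> 3  [called from trim_outliers, line 42]
  trim_outliers([7, 5, 4, 10], 10) -> 7  [called from main, line 58]
  rank_cells(16, 7) -> 2  [called from main, line 60]
Log origins:
  1: logged in shape_report at line 29
  2: logged in audit_lot at line 2
  3: logged in audit_lot at line 7
  4: logged in tally_events at line 11
  5: logged in tally_events at line 16
  6: logged in gauge_drift at line 20
  7: logged in main at line 57
  8: logged in trim_outliers at line 41
  9: logged in resolve_slot at line 35
  10: logged in trim_outliers at line 43
  11: logged in main at line 59
  12: logged in rank_cells at line 48
A correct fix: line 45: replace `-` with `*`.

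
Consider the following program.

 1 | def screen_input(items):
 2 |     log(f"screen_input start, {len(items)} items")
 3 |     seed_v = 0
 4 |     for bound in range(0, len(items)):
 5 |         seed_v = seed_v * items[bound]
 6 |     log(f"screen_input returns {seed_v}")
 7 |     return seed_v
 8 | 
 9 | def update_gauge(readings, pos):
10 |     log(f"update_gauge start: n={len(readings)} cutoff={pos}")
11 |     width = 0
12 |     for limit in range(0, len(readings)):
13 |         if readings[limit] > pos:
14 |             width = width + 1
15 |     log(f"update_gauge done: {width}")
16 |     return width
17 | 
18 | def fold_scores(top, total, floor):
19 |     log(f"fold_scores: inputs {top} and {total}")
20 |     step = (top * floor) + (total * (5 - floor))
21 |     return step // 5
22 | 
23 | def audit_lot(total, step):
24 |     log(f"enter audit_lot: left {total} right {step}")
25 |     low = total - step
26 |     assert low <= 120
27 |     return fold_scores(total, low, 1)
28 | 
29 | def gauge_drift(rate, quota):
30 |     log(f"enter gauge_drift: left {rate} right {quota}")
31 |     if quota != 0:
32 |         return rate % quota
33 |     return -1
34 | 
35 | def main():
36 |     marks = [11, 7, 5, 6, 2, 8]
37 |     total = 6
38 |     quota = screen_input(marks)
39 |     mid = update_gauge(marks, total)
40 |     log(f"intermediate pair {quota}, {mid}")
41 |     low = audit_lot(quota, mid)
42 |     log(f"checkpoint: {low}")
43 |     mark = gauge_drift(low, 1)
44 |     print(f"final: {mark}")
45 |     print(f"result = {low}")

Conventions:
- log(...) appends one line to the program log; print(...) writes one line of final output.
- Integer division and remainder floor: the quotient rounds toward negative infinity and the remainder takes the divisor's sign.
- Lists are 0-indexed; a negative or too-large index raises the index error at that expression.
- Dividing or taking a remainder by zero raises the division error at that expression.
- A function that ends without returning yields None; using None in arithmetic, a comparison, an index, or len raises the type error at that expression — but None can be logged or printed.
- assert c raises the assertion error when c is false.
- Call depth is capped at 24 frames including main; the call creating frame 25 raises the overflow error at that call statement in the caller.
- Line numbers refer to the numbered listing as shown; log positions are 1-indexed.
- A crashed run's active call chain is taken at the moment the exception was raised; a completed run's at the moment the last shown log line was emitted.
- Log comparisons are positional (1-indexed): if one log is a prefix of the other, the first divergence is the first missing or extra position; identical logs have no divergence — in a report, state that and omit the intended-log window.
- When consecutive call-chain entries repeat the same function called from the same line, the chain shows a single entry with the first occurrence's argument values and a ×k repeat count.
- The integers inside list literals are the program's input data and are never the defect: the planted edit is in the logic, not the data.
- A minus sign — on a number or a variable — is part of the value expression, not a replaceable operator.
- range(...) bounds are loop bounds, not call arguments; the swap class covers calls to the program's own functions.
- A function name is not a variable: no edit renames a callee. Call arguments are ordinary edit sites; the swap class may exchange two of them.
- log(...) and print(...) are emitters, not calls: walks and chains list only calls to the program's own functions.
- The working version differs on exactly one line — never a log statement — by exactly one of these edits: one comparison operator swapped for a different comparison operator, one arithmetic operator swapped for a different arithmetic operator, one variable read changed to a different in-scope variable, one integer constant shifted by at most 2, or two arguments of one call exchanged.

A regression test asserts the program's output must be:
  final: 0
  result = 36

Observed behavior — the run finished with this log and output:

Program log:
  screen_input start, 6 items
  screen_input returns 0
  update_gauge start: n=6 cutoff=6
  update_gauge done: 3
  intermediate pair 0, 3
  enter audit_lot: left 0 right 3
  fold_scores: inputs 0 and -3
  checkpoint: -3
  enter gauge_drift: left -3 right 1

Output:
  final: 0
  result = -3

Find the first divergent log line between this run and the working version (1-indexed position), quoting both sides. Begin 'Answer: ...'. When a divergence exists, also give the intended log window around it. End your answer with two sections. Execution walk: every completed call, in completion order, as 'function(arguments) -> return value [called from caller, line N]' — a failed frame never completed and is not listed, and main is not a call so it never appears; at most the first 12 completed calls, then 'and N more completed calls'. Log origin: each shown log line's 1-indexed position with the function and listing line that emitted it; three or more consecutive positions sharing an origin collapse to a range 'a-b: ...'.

Answer: at position 2 the run shows 'screen_input returns 0' where the working version logs 'screen_input returns 39'.
Intended log window:
  1: screen_input start, 6 items
  2: screen_input returns 39
  3: update_gauge start: n=6 cutoff=6
Execution walk:
  screen_input([11, 7, 5, 6, 2, 8]) -> 0  [called from main, line 38]
  update_gauge([11, 7, 5, 6, 2, 8], 6) -> 3  [called from main, line 39]
  fold_scores(0, -3, 1) -> -3  [called from audit_lot, line 27]
  audit_lot(0, 3) -> -3  [called from main, line 41]
  gauge_drift(-3, 1) -> 0  [called from main, line 43]
Log origin:
  1: emitted by screen_input (line 2)
  2: emitted by screen_input (line 6)
  3: emitted by update_gauge (line 10)
  4: emitted by update_gauge (line 15)
  5: emitted by main (line 40)
  6: emitted by audit_lot (line 24)
  7: emitted by fold_scores (line 19)
  8: emitted by main (line 42)
  9: emitted by gauge_drift (line 30)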